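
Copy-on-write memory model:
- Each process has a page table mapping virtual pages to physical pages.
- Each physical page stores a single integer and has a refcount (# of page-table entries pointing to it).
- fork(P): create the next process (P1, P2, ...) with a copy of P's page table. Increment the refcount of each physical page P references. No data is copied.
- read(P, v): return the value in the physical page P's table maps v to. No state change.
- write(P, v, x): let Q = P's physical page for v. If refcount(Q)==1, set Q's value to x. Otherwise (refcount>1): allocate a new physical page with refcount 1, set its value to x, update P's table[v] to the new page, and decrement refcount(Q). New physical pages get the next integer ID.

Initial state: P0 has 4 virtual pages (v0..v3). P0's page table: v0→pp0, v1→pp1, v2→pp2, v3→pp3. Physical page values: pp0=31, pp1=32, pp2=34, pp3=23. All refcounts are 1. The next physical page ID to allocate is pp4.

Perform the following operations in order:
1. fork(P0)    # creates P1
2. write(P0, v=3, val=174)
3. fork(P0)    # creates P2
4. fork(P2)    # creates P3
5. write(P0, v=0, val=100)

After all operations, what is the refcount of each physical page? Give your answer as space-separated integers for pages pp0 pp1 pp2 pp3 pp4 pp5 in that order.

Op 1: fork(P0) -> P1. 4 ppages; refcounts: pp0:2 pp1:2 pp2:2 pp3:2
Op 2: write(P0, v3, 174). refcount(pp3)=2>1 -> COPY to pp4. 5 ppages; refcounts: pp0:2 pp1:2 pp2:2 pp3:1 pp4:1
Op 3: fork(P0) -> P2. 5 ppages; refcounts: pp0:3 pp1:3 pp2:3 pp3:1 pp4:2
Op 4: fork(P2) -> P3. 5 ppages; refcounts: pp0:4 pp1:4 pp2:4 pp3:1 pp4:3
Op 5: write(P0, v0, 100). refcount(pp0)=4>1 -> COPY to pp5. 6 ppages; refcounts: pp0:3 pp1:4 pp2:4 pp3:1 pp4:3 pp5:1

Answer: 3 4 4 1 3 1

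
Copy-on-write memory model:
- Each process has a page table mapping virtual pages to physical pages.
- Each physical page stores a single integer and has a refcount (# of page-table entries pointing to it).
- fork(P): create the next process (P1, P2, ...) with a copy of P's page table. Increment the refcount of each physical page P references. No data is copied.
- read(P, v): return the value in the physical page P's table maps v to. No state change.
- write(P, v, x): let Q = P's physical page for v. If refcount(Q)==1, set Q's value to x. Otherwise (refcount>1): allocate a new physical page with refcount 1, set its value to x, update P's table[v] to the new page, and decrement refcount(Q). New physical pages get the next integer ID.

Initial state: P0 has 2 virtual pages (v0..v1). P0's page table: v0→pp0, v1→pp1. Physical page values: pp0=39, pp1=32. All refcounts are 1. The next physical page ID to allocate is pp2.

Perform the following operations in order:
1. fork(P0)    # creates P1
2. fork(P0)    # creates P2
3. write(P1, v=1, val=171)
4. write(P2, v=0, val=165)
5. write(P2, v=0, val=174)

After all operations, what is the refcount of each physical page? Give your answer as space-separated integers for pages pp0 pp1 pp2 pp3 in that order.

Answer: 2 2 1 1

Derivation:
Op 1: fork(P0) -> P1. 2 ppages; refcounts: pp0:2 pp1:2
Op 2: fork(P0) -> P2. 2 ppages; refcounts: pp0:3 pp1:3
Op 3: write(P1, v1, 171). refcount(pp1)=3>1 -> COPY to pp2. 3 ppages; refcounts: pp0:3 pp1:2 pp2:1
Op 4: write(P2, v0, 165). refcount(pp0)=3>1 -> COPY to pp3. 4 ppages; refcounts: pp0:2 pp1:2 pp2:1 pp3:1
Op 5: write(P2, v0, 174). refcount(pp3)=1 -> write in place. 4 ppages; refcounts: pp0:2 pp1:2 pp2:1 pp3:1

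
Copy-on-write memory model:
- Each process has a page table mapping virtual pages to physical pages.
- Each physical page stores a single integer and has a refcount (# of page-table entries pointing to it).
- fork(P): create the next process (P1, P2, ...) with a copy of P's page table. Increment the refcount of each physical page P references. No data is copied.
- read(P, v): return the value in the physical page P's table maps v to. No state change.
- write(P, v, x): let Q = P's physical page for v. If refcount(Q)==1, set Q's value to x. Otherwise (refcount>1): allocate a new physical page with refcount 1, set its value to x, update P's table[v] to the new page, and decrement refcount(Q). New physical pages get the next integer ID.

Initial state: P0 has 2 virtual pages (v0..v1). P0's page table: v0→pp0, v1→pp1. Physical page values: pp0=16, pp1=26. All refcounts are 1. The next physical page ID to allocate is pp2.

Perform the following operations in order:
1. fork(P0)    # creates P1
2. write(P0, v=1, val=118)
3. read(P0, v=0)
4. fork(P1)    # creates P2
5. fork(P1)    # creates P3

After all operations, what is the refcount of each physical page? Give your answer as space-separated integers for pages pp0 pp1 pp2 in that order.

Answer: 4 3 1

Derivation:
Op 1: fork(P0) -> P1. 2 ppages; refcounts: pp0:2 pp1:2
Op 2: write(P0, v1, 118). refcount(pp1)=2>1 -> COPY to pp2. 3 ppages; refcounts: pp0:2 pp1:1 pp2:1
Op 3: read(P0, v0) -> 16. No state change.
Op 4: fork(P1) -> P2. 3 ppages; refcounts: pp0:3 pp1:2 pp2:1
Op 5: fork(P1) -> P3. 3 ppages; refcounts: pp0:4 pp1:3 pp2:1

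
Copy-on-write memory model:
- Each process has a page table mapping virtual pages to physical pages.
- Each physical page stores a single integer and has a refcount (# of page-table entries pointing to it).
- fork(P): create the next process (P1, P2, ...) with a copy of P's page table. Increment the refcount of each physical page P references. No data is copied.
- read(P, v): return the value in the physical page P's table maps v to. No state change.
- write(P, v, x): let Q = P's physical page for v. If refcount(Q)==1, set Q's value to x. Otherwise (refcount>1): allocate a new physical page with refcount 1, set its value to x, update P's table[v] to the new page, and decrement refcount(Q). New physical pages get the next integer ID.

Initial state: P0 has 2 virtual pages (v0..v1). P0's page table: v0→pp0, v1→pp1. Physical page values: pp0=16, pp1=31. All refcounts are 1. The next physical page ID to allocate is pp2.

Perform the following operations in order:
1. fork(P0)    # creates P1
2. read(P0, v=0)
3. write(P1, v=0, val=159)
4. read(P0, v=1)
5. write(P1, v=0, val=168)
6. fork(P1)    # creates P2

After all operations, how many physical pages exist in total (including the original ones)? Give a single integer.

Answer: 3

Derivation:
Op 1: fork(P0) -> P1. 2 ppages; refcounts: pp0:2 pp1:2
Op 2: read(P0, v0) -> 16. No state change.
Op 3: write(P1, v0, 159). refcount(pp0)=2>1 -> COPY to pp2. 3 ppages; refcounts: pp0:1 pp1:2 pp2:1
Op 4: read(P0, v1) -> 31. No state change.
Op 5: write(P1, v0, 168). refcount(pp2)=1 -> write in place. 3 ppages; refcounts: pp0:1 pp1:2 pp2:1
Op 6: fork(P1) -> P2. 3 ppages; refcounts: pp0:1 pp1:3 pp2:2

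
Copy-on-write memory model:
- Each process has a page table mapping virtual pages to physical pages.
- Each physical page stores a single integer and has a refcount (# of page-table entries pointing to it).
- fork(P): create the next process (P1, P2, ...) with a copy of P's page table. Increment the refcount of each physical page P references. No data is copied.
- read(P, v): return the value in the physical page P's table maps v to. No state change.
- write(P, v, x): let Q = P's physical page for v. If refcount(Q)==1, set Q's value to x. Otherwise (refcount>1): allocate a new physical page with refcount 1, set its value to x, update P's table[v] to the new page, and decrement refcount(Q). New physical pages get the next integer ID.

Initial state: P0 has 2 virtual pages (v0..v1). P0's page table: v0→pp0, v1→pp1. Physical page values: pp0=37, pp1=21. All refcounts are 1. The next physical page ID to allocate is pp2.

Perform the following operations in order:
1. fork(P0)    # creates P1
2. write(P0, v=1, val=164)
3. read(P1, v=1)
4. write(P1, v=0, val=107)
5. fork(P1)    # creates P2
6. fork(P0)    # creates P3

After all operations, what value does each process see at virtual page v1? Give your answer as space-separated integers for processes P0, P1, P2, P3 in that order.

Op 1: fork(P0) -> P1. 2 ppages; refcounts: pp0:2 pp1:2
Op 2: write(P0, v1, 164). refcount(pp1)=2>1 -> COPY to pp2. 3 ppages; refcounts: pp0:2 pp1:1 pp2:1
Op 3: read(P1, v1) -> 21. No state change.
Op 4: write(P1, v0, 107). refcount(pp0)=2>1 -> COPY to pp3. 4 ppages; refcounts: pp0:1 pp1:1 pp2:1 pp3:1
Op 5: fork(P1) -> P2. 4 ppages; refcounts: pp0:1 pp1:2 pp2:1 pp3:2
Op 6: fork(P0) -> P3. 4 ppages; refcounts: pp0:2 pp1:2 pp2:2 pp3:2
P0: v1 -> pp2 = 164
P1: v1 -> pp1 = 21
P2: v1 -> pp1 = 21
P3: v1 -> pp2 = 164

Answer: 164 21 21 164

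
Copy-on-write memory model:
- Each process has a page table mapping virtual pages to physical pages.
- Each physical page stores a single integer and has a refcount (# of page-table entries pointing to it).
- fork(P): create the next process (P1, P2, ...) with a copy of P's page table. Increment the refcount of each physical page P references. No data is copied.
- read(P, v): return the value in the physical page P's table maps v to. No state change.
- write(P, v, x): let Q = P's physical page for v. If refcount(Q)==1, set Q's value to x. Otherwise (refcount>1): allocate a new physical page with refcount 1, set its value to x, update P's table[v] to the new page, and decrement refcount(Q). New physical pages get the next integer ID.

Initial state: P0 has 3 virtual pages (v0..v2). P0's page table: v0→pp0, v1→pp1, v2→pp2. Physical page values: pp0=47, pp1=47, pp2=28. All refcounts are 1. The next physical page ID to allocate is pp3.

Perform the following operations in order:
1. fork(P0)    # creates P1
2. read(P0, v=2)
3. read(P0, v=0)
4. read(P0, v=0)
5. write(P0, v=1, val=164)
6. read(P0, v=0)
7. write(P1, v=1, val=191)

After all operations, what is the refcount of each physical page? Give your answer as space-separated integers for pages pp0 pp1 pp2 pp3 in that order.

Op 1: fork(P0) -> P1. 3 ppages; refcounts: pp0:2 pp1:2 pp2:2
Op 2: read(P0, v2) -> 28. No state change.
Op 3: read(P0, v0) -> 47. No state change.
Op 4: read(P0, v0) -> 47. No state change.
Op 5: write(P0, v1, 164). refcount(pp1)=2>1 -> COPY to pp3. 4 ppages; refcounts: pp0:2 pp1:1 pp2:2 pp3:1
Op 6: read(P0, v0) -> 47. No state change.
Op 7: write(P1, v1, 191). refcount(pp1)=1 -> write in place. 4 ppages; refcounts: pp0:2 pp1:1 pp2:2 pp3:1

Answer: 2 1 2 1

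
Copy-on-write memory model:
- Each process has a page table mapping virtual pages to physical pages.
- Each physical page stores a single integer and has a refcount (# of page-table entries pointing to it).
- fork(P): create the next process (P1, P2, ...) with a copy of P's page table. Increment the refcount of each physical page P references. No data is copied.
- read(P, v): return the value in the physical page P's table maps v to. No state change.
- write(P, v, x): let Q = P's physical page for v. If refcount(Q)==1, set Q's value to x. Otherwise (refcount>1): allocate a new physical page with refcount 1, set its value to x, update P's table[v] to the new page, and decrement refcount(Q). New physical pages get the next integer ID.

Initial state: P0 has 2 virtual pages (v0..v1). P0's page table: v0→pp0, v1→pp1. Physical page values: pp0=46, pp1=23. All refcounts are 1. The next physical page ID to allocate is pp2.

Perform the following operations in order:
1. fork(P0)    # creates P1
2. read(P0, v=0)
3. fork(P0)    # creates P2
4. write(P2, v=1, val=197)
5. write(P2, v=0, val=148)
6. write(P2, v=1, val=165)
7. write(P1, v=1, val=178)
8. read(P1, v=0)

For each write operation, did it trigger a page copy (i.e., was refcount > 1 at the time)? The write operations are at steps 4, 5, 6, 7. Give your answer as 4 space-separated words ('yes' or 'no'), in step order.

Op 1: fork(P0) -> P1. 2 ppages; refcounts: pp0:2 pp1:2
Op 2: read(P0, v0) -> 46. No state change.
Op 3: fork(P0) -> P2. 2 ppages; refcounts: pp0:3 pp1:3
Op 4: write(P2, v1, 197). refcount(pp1)=3>1 -> COPY to pp2. 3 ppages; refcounts: pp0:3 pp1:2 pp2:1
Op 5: write(P2, v0, 148). refcount(pp0)=3>1 -> COPY to pp3. 4 ppages; refcounts: pp0:2 pp1:2 pp2:1 pp3:1
Op 6: write(P2, v1, 165). refcount(pp2)=1 -> write in place. 4 ppages; refcounts: pp0:2 pp1:2 pp2:1 pp3:1
Op 7: write(P1, v1, 178). refcount(pp1)=2>1 -> COPY to pp4. 5 ppages; refcounts: pp0:2 pp1:1 pp2:1 pp3:1 pp4:1
Op 8: read(P1, v0) -> 46. No state change.

yes yes no yes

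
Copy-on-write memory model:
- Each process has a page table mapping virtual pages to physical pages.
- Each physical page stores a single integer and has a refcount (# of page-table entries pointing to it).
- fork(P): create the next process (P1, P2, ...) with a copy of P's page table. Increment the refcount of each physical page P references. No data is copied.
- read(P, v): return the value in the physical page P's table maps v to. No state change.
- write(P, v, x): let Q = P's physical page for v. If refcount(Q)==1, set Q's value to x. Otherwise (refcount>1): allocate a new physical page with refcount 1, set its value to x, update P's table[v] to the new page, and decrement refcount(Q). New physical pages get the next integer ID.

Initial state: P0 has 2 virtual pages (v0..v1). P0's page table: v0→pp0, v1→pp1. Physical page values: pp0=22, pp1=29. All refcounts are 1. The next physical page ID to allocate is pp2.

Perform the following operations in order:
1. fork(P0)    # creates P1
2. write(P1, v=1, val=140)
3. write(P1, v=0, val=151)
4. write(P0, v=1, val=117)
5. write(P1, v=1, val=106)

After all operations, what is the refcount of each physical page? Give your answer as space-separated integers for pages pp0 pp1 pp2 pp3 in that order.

Op 1: fork(P0) -> P1. 2 ppages; refcounts: pp0:2 pp1:2
Op 2: write(P1, v1, 140). refcount(pp1)=2>1 -> COPY to pp2. 3 ppages; refcounts: pp0:2 pp1:1 pp2:1
Op 3: write(P1, v0, 151). refcount(pp0)=2>1 -> COPY to pp3. 4 ppages; refcounts: pp0:1 pp1:1 pp2:1 pp3:1
Op 4: write(P0, v1, 117). refcount(pp1)=1 -> write in place. 4 ppages; refcounts: pp0:1 pp1:1 pp2:1 pp3:1
Op 5: write(P1, v1, 106). refcount(pp2)=1 -> write in place. 4 ppages; refcounts: pp0:1 pp1:1 pp2:1 pp3:1

Answer: 1 1 1 1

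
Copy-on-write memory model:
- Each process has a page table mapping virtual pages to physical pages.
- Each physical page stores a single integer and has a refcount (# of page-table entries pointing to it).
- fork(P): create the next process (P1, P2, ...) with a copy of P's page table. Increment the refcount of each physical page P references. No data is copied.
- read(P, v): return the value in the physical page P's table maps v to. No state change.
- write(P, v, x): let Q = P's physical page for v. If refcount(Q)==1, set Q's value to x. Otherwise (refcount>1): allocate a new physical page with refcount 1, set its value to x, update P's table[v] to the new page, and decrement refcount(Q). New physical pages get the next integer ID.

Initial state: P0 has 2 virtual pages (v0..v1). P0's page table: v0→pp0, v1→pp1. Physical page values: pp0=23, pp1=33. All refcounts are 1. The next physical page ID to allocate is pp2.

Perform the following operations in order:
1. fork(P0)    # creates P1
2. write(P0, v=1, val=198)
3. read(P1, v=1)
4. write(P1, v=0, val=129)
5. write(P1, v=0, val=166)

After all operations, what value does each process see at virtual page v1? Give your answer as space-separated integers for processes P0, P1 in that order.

Answer: 198 33

Derivation:
Op 1: fork(P0) -> P1. 2 ppages; refcounts: pp0:2 pp1:2
Op 2: write(P0, v1, 198). refcount(pp1)=2>1 -> COPY to pp2. 3 ppages; refcounts: pp0:2 pp1:1 pp2:1
Op 3: read(P1, v1) -> 33. No state change.
Op 4: write(P1, v0, 129). refcount(pp0)=2>1 -> COPY to pp3. 4 ppages; refcounts: pp0:1 pp1:1 pp2:1 pp3:1
Op 5: write(P1, v0, 166). refcount(pp3)=1 -> write in place. 4 ppages; refcounts: pp0:1 pp1:1 pp2:1 pp3:1
P0: v1 -> pp2 = 198
P1: v1 -> pp1 = 33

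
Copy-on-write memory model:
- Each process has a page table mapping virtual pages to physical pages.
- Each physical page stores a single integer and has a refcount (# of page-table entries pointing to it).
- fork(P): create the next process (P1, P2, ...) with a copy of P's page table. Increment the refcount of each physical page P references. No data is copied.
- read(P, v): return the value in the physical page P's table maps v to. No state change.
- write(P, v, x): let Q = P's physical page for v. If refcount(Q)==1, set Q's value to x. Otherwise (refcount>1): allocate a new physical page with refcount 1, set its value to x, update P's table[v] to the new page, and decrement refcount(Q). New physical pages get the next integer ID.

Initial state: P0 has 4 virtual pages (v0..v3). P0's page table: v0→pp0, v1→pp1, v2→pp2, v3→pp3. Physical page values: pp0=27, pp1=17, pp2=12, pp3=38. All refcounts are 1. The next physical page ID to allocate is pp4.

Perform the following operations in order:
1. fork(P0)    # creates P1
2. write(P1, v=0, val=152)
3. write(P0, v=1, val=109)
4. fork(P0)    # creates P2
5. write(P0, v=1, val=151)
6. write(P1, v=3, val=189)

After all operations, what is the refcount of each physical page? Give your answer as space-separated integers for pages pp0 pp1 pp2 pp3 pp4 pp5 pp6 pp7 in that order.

Answer: 2 1 3 2 1 1 1 1

Derivation:
Op 1: fork(P0) -> P1. 4 ppages; refcounts: pp0:2 pp1:2 pp2:2 pp3:2
Op 2: write(P1, v0, 152). refcount(pp0)=2>1 -> COPY to pp4. 5 ppages; refcounts: pp0:1 pp1:2 pp2:2 pp3:2 pp4:1
Op 3: write(P0, v1, 109). refcount(pp1)=2>1 -> COPY to pp5. 6 ppages; refcounts: pp0:1 pp1:1 pp2:2 pp3:2 pp4:1 pp5:1
Op 4: fork(P0) -> P2. 6 ppages; refcounts: pp0:2 pp1:1 pp2:3 pp3:3 pp4:1 pp5:2
Op 5: write(P0, v1, 151). refcount(pp5)=2>1 -> COPY to pp6. 7 ppages; refcounts: pp0:2 pp1:1 pp2:3 pp3:3 pp4:1 pp5:1 pp6:1
Op 6: write(P1, v3, 189). refcount(pp3)=3>1 -> COPY to pp7. 8 ppages; refcounts: pp0:2 pp1:1 pp2:3 pp3:2 pp4:1 pp5:1 pp6:1 pp7:1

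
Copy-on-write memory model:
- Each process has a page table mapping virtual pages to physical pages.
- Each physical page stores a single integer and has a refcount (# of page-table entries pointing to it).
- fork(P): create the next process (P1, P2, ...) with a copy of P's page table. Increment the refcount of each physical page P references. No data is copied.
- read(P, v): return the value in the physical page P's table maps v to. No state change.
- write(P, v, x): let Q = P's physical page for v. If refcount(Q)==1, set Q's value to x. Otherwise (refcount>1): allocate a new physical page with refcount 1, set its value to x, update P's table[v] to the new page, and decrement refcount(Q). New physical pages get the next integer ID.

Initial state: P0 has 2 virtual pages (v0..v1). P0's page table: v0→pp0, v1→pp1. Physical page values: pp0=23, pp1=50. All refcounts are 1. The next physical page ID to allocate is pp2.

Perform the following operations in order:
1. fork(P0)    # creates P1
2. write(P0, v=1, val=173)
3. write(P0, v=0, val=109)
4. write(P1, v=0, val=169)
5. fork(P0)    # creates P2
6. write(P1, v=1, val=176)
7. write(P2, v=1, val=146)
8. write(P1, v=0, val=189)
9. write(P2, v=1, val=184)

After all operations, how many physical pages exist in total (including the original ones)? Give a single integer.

Answer: 5

Derivation:
Op 1: fork(P0) -> P1. 2 ppages; refcounts: pp0:2 pp1:2
Op 2: write(P0, v1, 173). refcount(pp1)=2>1 -> COPY to pp2. 3 ppages; refcounts: pp0:2 pp1:1 pp2:1
Op 3: write(P0, v0, 109). refcount(pp0)=2>1 -> COPY to pp3. 4 ppages; refcounts: pp0:1 pp1:1 pp2:1 pp3:1
Op 4: write(P1, v0, 169). refcount(pp0)=1 -> write in place. 4 ppages; refcounts: pp0:1 pp1:1 pp2:1 pp3:1
Op 5: fork(P0) -> P2. 4 ppages; refcounts: pp0:1 pp1:1 pp2:2 pp3:2
Op 6: write(P1, v1, 176). refcount(pp1)=1 -> write in place. 4 ppages; refcounts: pp0:1 pp1:1 pp2:2 pp3:2
Op 7: write(P2, v1, 146). refcount(pp2)=2>1 -> COPY to pp4. 5 ppages; refcounts: pp0:1 pp1:1 pp2:1 pp3:2 pp4:1
Op 8: write(P1, v0, 189). refcount(pp0)=1 -> write in place. 5 ppages; refcounts: pp0:1 pp1:1 pp2:1 pp3:2 pp4:1
Op 9: write(P2, v1, 184). refcount(pp4)=1 -> write in place. 5 ppages; refcounts: pp0:1 pp1:1 pp2:1 pp3:2 pp4:1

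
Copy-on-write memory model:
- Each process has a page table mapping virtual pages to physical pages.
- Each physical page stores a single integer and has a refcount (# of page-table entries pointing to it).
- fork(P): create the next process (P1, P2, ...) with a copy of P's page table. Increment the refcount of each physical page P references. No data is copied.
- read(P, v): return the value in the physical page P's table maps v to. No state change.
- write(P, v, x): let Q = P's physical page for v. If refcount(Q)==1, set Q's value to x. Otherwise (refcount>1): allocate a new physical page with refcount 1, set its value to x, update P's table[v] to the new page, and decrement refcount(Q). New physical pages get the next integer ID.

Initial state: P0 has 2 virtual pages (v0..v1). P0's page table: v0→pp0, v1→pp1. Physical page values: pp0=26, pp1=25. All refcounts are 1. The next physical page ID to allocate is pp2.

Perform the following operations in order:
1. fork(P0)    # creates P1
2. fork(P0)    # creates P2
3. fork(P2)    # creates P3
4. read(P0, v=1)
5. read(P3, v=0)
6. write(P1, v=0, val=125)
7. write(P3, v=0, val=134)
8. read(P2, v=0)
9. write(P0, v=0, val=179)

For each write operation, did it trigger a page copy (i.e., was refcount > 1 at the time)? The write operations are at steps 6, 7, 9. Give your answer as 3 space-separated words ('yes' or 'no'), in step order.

Op 1: fork(P0) -> P1. 2 ppages; refcounts: pp0:2 pp1:2
Op 2: fork(P0) -> P2. 2 ppages; refcounts: pp0:3 pp1:3
Op 3: fork(P2) -> P3. 2 ppages; refcounts: pp0:4 pp1:4
Op 4: read(P0, v1) -> 25. No state change.
Op 5: read(P3, v0) -> 26. No state change.
Op 6: write(P1, v0, 125). refcount(pp0)=4>1 -> COPY to pp2. 3 ppages; refcounts: pp0:3 pp1:4 pp2:1
Op 7: write(P3, v0, 134). refcount(pp0)=3>1 -> COPY to pp3. 4 ppages; refcounts: pp0:2 pp1:4 pp2:1 pp3:1
Op 8: read(P2, v0) -> 26. No state change.
Op 9: write(P0, v0, 179). refcount(pp0)=2>1 -> COPY to pp4. 5 ppages; refcounts: pp0:1 pp1:4 pp2:1 pp3:1 pp4:1

yes yes yes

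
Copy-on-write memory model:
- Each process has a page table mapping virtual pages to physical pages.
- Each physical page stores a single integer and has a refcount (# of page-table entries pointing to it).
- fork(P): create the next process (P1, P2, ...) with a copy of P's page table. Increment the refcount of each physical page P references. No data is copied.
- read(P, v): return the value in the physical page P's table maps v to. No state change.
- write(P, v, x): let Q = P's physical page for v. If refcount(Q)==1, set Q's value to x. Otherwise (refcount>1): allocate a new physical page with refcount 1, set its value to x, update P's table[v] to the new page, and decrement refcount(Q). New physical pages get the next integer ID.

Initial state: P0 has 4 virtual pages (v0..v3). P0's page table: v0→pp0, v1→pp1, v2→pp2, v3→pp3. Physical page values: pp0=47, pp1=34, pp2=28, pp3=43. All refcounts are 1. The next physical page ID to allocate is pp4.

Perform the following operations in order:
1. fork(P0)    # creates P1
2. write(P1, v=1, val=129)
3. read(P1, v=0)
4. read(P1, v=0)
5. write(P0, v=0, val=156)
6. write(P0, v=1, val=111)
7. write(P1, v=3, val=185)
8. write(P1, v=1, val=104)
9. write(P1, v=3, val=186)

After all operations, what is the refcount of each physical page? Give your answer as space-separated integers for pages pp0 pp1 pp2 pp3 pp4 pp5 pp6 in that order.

Answer: 1 1 2 1 1 1 1

Derivation:
Op 1: fork(P0) -> P1. 4 ppages; refcounts: pp0:2 pp1:2 pp2:2 pp3:2
Op 2: write(P1, v1, 129). refcount(pp1)=2>1 -> COPY to pp4. 5 ppages; refcounts: pp0:2 pp1:1 pp2:2 pp3:2 pp4:1
Op 3: read(P1, v0) -> 47. No state change.
Op 4: read(P1, v0) -> 47. No state change.
Op 5: write(P0, v0, 156). refcount(pp0)=2>1 -> COPY to pp5. 6 ppages; refcounts: pp0:1 pp1:1 pp2:2 pp3:2 pp4:1 pp5:1
Op 6: write(P0, v1, 111). refcount(pp1)=1 -> write in place. 6 ppages; refcounts: pp0:1 pp1:1 pp2:2 pp3:2 pp4:1 pp5:1
Op 7: write(P1, v3, 185). refcount(pp3)=2>1 -> COPY to pp6. 7 ppages; refcounts: pp0:1 pp1:1 pp2:2 pp3:1 pp4:1 pp5:1 pp6:1
Op 8: write(P1, v1, 104). refcount(pp4)=1 -> write in place. 7 ppages; refcounts: pp0:1 pp1:1 pp2:2 pp3:1 pp4:1 pp5:1 pp6:1
Op 9: write(P1, v3, 186). refcount(pp6)=1 -> write in place. 7 ppages; refcounts: pp0:1 pp1:1 pp2:2 pp3:1 pp4:1 pp5:1 pp6:1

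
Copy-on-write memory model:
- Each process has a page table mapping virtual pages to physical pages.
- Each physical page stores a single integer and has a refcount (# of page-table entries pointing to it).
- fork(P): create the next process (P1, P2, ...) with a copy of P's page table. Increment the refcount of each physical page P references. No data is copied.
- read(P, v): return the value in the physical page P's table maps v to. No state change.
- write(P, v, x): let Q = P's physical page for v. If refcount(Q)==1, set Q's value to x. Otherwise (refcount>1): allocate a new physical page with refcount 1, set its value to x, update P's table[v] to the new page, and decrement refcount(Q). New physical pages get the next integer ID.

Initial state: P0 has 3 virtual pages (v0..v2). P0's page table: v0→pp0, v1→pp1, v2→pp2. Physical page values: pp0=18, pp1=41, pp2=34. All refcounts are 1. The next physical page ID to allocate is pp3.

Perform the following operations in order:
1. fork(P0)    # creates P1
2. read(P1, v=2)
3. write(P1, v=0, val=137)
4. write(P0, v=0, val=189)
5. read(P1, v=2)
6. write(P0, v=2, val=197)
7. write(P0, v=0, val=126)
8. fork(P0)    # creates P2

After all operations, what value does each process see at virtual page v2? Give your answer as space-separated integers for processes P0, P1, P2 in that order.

Op 1: fork(P0) -> P1. 3 ppages; refcounts: pp0:2 pp1:2 pp2:2
Op 2: read(P1, v2) -> 34. No state change.
Op 3: write(P1, v0, 137). refcount(pp0)=2>1 -> COPY to pp3. 4 ppages; refcounts: pp0:1 pp1:2 pp2:2 pp3:1
Op 4: write(P0, v0, 189). refcount(pp0)=1 -> write in place. 4 ppages; refcounts: pp0:1 pp1:2 pp2:2 pp3:1
Op 5: read(P1, v2) -> 34. No state change.
Op 6: write(P0, v2, 197). refcount(pp2)=2>1 -> COPY to pp4. 5 ppages; refcounts: pp0:1 pp1:2 pp2:1 pp3:1 pp4:1
Op 7: write(P0, v0, 126). refcount(pp0)=1 -> write in place. 5 ppages; refcounts: pp0:1 pp1:2 pp2:1 pp3:1 pp4:1
Op 8: fork(P0) -> P2. 5 ppages; refcounts: pp0:2 pp1:3 pp2:1 pp3:1 pp4:2
P0: v2 -> pp4 = 197
P1: v2 -> pp2 = 34
P2: v2 -> pp4 = 197

Answer: 197 34 197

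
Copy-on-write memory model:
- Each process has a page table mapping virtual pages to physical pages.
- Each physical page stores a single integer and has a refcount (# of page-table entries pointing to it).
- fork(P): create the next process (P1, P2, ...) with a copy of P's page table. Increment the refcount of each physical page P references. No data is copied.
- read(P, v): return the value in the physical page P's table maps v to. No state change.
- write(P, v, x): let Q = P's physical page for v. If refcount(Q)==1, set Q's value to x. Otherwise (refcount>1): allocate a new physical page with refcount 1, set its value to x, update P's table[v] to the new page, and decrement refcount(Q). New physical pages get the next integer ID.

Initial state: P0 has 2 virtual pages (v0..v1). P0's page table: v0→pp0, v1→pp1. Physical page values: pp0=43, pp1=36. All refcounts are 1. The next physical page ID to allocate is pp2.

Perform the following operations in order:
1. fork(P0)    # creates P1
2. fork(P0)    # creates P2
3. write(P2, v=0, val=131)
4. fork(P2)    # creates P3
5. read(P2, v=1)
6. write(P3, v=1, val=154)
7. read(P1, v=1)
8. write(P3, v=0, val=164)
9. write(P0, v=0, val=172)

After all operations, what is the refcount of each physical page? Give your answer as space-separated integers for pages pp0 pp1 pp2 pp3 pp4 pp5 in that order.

Op 1: fork(P0) -> P1. 2 ppages; refcounts: pp0:2 pp1:2
Op 2: fork(P0) -> P2. 2 ppages; refcounts: pp0:3 pp1:3
Op 3: write(P2, v0, 131). refcount(pp0)=3>1 -> COPY to pp2. 3 ppages; refcounts: pp0:2 pp1:3 pp2:1
Op 4: fork(P2) -> P3. 3 ppages; refcounts: pp0:2 pp1:4 pp2:2
Op 5: read(P2, v1) -> 36. No state change.
Op 6: write(P3, v1, 154). refcount(pp1)=4>1 -> COPY to pp3. 4 ppages; refcounts: pp0:2 pp1:3 pp2:2 pp3:1
Op 7: read(P1, v1) -> 36. No state change.
Op 8: write(P3, v0, 164). refcount(pp2)=2>1 -> COPY to pp4. 5 ppages; refcounts: pp0:2 pp1:3 pp2:1 pp3:1 pp4:1
Op 9: write(P0, v0, 172). refcount(pp0)=2>1 -> COPY to pp5. 6 ppages; refcounts: pp0:1 pp1:3 pp2:1 pp3:1 pp4:1 pp5:1

Answer: 1 3 1 1 1 1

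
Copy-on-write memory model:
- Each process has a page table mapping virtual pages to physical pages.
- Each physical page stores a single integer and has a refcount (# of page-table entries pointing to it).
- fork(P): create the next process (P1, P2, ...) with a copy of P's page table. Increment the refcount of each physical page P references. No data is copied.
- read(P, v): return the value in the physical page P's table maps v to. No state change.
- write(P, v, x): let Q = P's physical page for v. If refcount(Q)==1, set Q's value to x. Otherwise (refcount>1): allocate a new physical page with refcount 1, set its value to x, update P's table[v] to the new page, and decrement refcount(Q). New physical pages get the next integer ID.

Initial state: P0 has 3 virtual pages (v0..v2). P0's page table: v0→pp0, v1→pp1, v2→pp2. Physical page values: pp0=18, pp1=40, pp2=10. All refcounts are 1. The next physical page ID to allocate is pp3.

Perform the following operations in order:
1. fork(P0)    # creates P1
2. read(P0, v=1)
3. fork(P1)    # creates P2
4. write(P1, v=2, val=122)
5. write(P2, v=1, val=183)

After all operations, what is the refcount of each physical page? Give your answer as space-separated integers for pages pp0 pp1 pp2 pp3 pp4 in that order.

Op 1: fork(P0) -> P1. 3 ppages; refcounts: pp0:2 pp1:2 pp2:2
Op 2: read(P0, v1) -> 40. No state change.
Op 3: fork(P1) -> P2. 3 ppages; refcounts: pp0:3 pp1:3 pp2:3
Op 4: write(P1, v2, 122). refcount(pp2)=3>1 -> COPY to pp3. 4 ppages; refcounts: pp0:3 pp1:3 pp2:2 pp3:1
Op 5: write(P2, v1, 183). refcount(pp1)=3>1 -> COPY to pp4. 5 ppages; refcounts: pp0:3 pp1:2 pp2:2 pp3:1 pp4:1

Answer: 3 2 2 1 1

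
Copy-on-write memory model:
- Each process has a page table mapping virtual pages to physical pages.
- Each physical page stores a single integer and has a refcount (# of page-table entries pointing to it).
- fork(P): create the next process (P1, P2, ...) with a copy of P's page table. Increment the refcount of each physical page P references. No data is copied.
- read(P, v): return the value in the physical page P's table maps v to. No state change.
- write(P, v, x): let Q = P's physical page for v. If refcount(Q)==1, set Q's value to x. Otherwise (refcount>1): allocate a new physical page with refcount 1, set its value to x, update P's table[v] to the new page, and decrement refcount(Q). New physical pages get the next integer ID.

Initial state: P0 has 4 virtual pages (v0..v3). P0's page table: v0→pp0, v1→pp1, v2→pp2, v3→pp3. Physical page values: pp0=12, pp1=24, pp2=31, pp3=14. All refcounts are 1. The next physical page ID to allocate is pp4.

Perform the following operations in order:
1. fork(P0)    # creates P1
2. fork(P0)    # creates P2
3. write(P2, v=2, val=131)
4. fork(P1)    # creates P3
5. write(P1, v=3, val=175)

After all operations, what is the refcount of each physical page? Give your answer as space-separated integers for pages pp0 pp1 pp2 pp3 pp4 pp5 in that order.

Op 1: fork(P0) -> P1. 4 ppages; refcounts: pp0:2 pp1:2 pp2:2 pp3:2
Op 2: fork(P0) -> P2. 4 ppages; refcounts: pp0:3 pp1:3 pp2:3 pp3:3
Op 3: write(P2, v2, 131). refcount(pp2)=3>1 -> COPY to pp4. 5 ppages; refcounts: pp0:3 pp1:3 pp2:2 pp3:3 pp4:1
Op 4: fork(P1) -> P3. 5 ppages; refcounts: pp0:4 pp1:4 pp2:3 pp3:4 pp4:1
Op 5: write(P1, v3, 175). refcount(pp3)=4>1 -> COPY to pp5. 6 ppages; refcounts: pp0:4 pp1:4 pp2:3 pp3:3 pp4:1 pp5:1

Answer: 4 4 3 3 1 1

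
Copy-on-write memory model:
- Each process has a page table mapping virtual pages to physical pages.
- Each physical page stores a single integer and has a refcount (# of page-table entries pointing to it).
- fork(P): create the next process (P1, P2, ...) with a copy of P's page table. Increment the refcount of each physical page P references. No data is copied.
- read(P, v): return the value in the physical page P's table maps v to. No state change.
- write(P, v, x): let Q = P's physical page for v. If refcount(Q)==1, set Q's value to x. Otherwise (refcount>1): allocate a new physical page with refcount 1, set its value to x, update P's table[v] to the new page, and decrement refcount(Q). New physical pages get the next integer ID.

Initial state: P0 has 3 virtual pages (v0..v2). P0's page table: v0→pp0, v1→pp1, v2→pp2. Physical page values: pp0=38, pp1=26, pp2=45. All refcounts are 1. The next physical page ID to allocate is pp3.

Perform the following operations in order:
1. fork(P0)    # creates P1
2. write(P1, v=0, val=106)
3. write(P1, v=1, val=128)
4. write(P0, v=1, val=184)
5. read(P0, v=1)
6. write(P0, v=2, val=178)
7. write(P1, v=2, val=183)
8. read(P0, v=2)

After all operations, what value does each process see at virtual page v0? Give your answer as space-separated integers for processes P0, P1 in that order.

Op 1: fork(P0) -> P1. 3 ppages; refcounts: pp0:2 pp1:2 pp2:2
Op 2: write(P1, v0, 106). refcount(pp0)=2>1 -> COPY to pp3. 4 ppages; refcounts: pp0:1 pp1:2 pp2:2 pp3:1
Op 3: write(P1, v1, 128). refcount(pp1)=2>1 -> COPY to pp4. 5 ppages; refcounts: pp0:1 pp1:1 pp2:2 pp3:1 pp4:1
Op 4: write(P0, v1, 184). refcount(pp1)=1 -> write in place. 5 ppages; refcounts: pp0:1 pp1:1 pp2:2 pp3:1 pp4:1
Op 5: read(P0, v1) -> 184. No state change.
Op 6: write(P0, v2, 178). refcount(pp2)=2>1 -> COPY to pp5. 6 ppages; refcounts: pp0:1 pp1:1 pp2:1 pp3:1 pp4:1 pp5:1
Op 7: write(P1, v2, 183). refcount(pp2)=1 -> write in place. 6 ppages; refcounts: pp0:1 pp1:1 pp2:1 pp3:1 pp4:1 pp5:1
Op 8: read(P0, v2) -> 178. No state change.
P0: v0 -> pp0 = 38
P1: v0 -> pp3 = 106

Answer: 38 106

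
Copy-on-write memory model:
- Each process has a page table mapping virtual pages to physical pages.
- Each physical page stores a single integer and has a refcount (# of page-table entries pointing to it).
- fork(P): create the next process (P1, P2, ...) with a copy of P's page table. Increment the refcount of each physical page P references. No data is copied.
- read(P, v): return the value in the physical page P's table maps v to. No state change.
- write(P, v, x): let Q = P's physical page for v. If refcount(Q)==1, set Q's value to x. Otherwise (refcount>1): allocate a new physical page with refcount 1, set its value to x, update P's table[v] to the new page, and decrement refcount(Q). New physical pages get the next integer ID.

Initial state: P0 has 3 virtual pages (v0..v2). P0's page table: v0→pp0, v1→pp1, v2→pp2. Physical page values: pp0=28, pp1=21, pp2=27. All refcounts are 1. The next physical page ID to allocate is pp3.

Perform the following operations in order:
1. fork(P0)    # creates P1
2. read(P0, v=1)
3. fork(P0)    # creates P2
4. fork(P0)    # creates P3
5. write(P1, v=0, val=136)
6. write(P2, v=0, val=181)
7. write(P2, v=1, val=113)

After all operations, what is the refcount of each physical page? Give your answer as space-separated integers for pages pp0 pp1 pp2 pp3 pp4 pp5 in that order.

Op 1: fork(P0) -> P1. 3 ppages; refcounts: pp0:2 pp1:2 pp2:2
Op 2: read(P0, v1) -> 21. No state change.
Op 3: fork(P0) -> P2. 3 ppages; refcounts: pp0:3 pp1:3 pp2:3
Op 4: fork(P0) -> P3. 3 ppages; refcounts: pp0:4 pp1:4 pp2:4
Op 5: write(P1, v0, 136). refcount(pp0)=4>1 -> COPY to pp3. 4 ppages; refcounts: pp0:3 pp1:4 pp2:4 pp3:1
Op 6: write(P2, v0, 181). refcount(pp0)=3>1 -> COPY to pp4. 5 ppages; refcounts: pp0:2 pp1:4 pp2:4 pp3:1 pp4:1
Op 7: write(P2, v1, 113). refcount(pp1)=4>1 -> COPY to pp5. 6 ppages; refcounts: pp0:2 pp1:3 pp2:4 pp3:1 pp4:1 pp5:1

Answer: 2 3 4 1 1 1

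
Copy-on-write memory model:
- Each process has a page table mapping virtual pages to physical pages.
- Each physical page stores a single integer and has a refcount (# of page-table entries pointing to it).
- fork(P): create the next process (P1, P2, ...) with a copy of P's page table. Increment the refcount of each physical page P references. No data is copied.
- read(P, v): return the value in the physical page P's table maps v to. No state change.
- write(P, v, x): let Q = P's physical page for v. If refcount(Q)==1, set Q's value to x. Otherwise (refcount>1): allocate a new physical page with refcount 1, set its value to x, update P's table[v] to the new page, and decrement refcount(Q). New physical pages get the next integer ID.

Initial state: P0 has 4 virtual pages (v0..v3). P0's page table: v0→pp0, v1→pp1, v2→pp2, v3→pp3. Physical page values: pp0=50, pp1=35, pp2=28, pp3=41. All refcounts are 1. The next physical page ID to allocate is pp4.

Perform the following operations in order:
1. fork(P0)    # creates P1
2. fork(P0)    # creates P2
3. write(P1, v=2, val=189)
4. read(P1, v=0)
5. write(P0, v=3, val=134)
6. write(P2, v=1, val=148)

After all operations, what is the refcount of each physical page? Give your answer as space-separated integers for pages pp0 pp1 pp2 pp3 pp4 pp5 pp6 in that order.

Answer: 3 2 2 2 1 1 1

Derivation:
Op 1: fork(P0) -> P1. 4 ppages; refcounts: pp0:2 pp1:2 pp2:2 pp3:2
Op 2: fork(P0) -> P2. 4 ppages; refcounts: pp0:3 pp1:3 pp2:3 pp3:3
Op 3: write(P1, v2, 189). refcount(pp2)=3>1 -> COPY to pp4. 5 ppages; refcounts: pp0:3 pp1:3 pp2:2 pp3:3 pp4:1
Op 4: read(P1, v0) -> 50. No state change.
Op 5: write(P0, v3, 134). refcount(pp3)=3>1 -> COPY to pp5. 6 ppages; refcounts: pp0:3 pp1:3 pp2:2 pp3:2 pp4:1 pp5:1
Op 6: write(P2, v1, 148). refcount(pp1)=3>1 -> COPY to pp6. 7 ppages; refcounts: pp0:3 pp1:2 pp2:2 pp3:2 pp4:1 pp5:1 pp6:1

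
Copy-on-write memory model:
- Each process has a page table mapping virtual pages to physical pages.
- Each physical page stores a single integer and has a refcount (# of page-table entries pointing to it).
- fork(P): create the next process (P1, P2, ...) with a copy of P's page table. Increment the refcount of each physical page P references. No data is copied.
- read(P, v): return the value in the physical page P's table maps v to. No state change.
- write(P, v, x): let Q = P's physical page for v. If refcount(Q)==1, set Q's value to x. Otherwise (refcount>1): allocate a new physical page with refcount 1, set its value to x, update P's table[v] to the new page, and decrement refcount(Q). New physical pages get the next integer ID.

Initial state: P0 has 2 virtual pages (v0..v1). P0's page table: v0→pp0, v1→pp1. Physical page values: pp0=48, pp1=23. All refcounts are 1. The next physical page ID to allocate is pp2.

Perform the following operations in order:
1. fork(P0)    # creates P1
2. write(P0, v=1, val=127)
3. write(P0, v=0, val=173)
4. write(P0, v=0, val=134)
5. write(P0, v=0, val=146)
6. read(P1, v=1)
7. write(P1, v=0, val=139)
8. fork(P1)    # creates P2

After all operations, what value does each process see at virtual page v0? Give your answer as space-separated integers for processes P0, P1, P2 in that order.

Op 1: fork(P0) -> P1. 2 ppages; refcounts: pp0:2 pp1:2
Op 2: write(P0, v1, 127). refcount(pp1)=2>1 -> COPY to pp2. 3 ppages; refcounts: pp0:2 pp1:1 pp2:1
Op 3: write(P0, v0, 173). refcount(pp0)=2>1 -> COPY to pp3. 4 ppages; refcounts: pp0:1 pp1:1 pp2:1 pp3:1
Op 4: write(P0, v0, 134). refcount(pp3)=1 -> write in place. 4 ppages; refcounts: pp0:1 pp1:1 pp2:1 pp3:1
Op 5: write(P0, v0, 146). refcount(pp3)=1 -> write in place. 4 ppages; refcounts: pp0:1 pp1:1 pp2:1 pp3:1
Op 6: read(P1, v1) -> 23. No state change.
Op 7: write(P1, v0, 139). refcount(pp0)=1 -> write in place. 4 ppages; refcounts: pp0:1 pp1:1 pp2:1 pp3:1
Op 8: fork(P1) -> P2. 4 ppages; refcounts: pp0:2 pp1:2 pp2:1 pp3:1
P0: v0 -> pp3 = 146
P1: v0 -> pp0 = 139
P2: v0 -> pp0 = 139

Answer: 146 139 139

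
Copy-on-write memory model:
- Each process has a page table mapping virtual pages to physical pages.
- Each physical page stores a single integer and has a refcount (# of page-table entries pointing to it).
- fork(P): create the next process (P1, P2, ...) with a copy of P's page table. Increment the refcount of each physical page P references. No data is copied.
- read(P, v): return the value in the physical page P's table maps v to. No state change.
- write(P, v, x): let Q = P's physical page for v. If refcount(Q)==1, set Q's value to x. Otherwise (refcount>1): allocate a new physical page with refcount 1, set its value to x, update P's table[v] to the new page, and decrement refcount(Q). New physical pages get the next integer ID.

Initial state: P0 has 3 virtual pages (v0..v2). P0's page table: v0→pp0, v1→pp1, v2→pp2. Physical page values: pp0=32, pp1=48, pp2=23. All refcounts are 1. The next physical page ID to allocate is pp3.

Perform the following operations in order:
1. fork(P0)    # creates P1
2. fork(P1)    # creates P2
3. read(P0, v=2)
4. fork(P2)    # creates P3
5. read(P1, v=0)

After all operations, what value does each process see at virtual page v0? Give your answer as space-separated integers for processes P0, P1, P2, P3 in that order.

Answer: 32 32 32 32

Derivation:
Op 1: fork(P0) -> P1. 3 ppages; refcounts: pp0:2 pp1:2 pp2:2
Op 2: fork(P1) -> P2. 3 ppages; refcounts: pp0:3 pp1:3 pp2:3
Op 3: read(P0, v2) -> 23. No state change.
Op 4: fork(P2) -> P3. 3 ppages; refcounts: pp0:4 pp1:4 pp2:4
Op 5: read(P1, v0) -> 32. No state change.
P0: v0 -> pp0 = 32
P1: v0 -> pp0 = 32
P2: v0 -> pp0 = 32
P3: v0 -> pp0 = 32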